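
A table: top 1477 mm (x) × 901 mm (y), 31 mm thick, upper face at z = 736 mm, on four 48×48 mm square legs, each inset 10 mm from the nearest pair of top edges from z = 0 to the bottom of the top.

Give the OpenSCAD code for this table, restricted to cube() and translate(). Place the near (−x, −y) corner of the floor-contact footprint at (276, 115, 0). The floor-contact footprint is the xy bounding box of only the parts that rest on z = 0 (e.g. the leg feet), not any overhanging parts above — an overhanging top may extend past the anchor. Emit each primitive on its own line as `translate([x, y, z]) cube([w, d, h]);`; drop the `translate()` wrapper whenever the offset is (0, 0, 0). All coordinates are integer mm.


translate([266, 105, 705]) cube([1477, 901, 31]);
translate([276, 115, 0]) cube([48, 48, 705]);
translate([1685, 115, 0]) cube([48, 48, 705]);
translate([276, 948, 0]) cube([48, 48, 705]);
translate([1685, 948, 0]) cube([48, 48, 705]);


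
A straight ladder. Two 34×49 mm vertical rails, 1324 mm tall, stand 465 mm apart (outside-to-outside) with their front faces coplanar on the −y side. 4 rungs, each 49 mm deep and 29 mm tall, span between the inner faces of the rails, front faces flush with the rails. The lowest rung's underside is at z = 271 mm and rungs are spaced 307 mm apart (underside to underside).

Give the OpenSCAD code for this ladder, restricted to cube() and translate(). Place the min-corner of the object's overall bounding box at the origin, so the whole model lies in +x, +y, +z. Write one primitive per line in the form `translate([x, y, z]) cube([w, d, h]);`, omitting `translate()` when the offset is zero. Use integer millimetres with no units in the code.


cube([34, 49, 1324]);
translate([431, 0, 0]) cube([34, 49, 1324]);
translate([34, 0, 271]) cube([397, 49, 29]);
translate([34, 0, 578]) cube([397, 49, 29]);
translate([34, 0, 885]) cube([397, 49, 29]);
translate([34, 0, 1192]) cube([397, 49, 29]);


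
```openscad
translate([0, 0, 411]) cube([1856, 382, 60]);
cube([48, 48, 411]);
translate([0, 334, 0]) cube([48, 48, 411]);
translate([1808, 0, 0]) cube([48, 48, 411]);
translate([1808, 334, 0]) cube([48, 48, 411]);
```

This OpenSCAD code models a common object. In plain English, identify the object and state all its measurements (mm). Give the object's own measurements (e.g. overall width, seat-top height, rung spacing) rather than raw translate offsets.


A long wooden bench with a 1856 mm (x) × 382 mm (y) seat, 60 mm thick, its top surface 471 mm above the floor. Four 48 mm square legs at the seat corners, flush with the edges, run from z = 0 to the seat underside.


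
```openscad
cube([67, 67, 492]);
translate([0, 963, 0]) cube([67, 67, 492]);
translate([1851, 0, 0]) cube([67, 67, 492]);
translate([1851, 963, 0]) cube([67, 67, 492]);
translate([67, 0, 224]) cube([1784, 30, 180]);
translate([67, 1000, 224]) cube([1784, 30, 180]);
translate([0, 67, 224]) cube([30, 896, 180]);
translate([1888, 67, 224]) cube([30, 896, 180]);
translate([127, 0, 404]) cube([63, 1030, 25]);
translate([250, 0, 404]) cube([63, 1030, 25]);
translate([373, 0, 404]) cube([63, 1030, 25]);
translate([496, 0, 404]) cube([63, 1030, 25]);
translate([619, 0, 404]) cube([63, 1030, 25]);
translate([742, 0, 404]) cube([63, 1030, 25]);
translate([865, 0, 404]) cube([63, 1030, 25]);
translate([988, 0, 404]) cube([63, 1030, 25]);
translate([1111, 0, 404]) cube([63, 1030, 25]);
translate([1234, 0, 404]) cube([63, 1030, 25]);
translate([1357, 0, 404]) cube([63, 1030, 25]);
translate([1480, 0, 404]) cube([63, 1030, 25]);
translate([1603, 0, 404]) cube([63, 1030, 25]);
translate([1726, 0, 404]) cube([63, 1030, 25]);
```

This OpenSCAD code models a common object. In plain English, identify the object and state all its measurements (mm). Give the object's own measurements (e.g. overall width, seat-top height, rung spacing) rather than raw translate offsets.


A bed frame 1918 mm long (x) by 1030 mm wide (y). Four 67×67 mm corner posts, 492 mm tall, at the corners of the footprint. Four rails of 30 mm thickness and 180 mm height run between adjacent posts with their undersides at z = 224 mm, their outer faces flush with the outside of the frame (the two x-running rails run between the posts' inner faces; the two y-running rails run between the posts' inner faces). 14 slats, each 63 mm wide (x) and 25 mm thick, lie across the top of the two x-running rails, running the full 1030 mm width of the frame in y; along x they sit between the end posts with a 60 mm gap after the −x posts and between neighbouring slats, leaving 62 mm before the +x posts.


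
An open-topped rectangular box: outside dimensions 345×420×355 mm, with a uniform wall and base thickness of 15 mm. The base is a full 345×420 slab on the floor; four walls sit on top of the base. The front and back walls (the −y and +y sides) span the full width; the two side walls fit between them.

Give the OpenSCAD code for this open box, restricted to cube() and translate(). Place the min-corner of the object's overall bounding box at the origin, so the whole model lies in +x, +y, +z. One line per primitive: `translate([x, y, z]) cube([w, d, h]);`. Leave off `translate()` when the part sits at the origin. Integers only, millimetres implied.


cube([345, 420, 15]);
translate([0, 0, 15]) cube([345, 15, 340]);
translate([0, 405, 15]) cube([345, 15, 340]);
translate([0, 15, 15]) cube([15, 390, 340]);
translate([330, 15, 15]) cube([15, 390, 340]);


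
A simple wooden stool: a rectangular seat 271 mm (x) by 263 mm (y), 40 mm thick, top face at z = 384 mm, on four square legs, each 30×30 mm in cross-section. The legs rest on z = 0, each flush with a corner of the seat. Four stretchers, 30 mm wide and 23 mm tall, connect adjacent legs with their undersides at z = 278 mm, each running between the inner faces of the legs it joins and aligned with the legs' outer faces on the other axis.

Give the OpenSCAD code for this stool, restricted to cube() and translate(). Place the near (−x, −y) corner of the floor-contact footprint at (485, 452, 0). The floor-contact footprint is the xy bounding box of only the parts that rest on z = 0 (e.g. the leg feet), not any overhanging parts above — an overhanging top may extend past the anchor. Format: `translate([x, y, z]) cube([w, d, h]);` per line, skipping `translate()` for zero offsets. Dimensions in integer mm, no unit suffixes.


// leg_h = 384 - 40 = 344
// stretcher span = 271 - 2*30 = 211
translate([485, 452, 344]) cube([271, 263, 40]);
translate([485, 452, 0]) cube([30, 30, 344]);
translate([726, 452, 0]) cube([30, 30, 344]);
translate([485, 685, 0]) cube([30, 30, 344]);
translate([726, 685, 0]) cube([30, 30, 344]);
translate([515, 452, 278]) cube([211, 30, 23]);
translate([515, 685, 278]) cube([211, 30, 23]);
translate([485, 482, 278]) cube([30, 203, 23]);
translate([726, 482, 278]) cube([30, 203, 23]);


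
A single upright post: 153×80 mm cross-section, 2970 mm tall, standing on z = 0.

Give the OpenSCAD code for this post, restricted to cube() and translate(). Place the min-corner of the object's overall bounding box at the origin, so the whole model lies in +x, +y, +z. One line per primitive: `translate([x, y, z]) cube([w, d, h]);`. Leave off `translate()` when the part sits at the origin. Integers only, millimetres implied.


cube([153, 80, 2970]);


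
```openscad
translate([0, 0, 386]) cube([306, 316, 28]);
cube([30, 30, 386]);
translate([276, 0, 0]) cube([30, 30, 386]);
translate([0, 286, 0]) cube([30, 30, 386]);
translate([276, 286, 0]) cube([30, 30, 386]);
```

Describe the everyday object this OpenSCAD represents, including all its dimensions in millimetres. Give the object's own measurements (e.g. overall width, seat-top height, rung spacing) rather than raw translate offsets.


A simple wooden stool: a rectangular seat 306 mm (x) by 316 mm (y), 28 mm thick, top face at z = 414 mm, on four square legs, each 30×30 mm in cross-section. The legs rest on z = 0, each flush with a corner of the seat.


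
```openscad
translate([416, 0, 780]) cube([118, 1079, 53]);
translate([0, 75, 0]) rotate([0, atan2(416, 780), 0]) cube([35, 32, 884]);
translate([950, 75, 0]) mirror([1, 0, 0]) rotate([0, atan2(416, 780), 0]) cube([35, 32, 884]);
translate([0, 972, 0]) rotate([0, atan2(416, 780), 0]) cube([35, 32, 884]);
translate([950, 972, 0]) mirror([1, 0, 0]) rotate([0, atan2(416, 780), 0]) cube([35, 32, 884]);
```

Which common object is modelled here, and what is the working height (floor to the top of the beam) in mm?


A sawhorse. The overall height is 833 mm.

A beam across two mirrored pairs of raked legs — a sawhorse. The beam's underside is at z = 780 (matching the legs' vertical rise in atan2(416, 780)) and the beam is 53 mm tall, so its top is at 780 + 53 = 833 mm. The raked legs top out at the beam's underside, so that is the highest point.


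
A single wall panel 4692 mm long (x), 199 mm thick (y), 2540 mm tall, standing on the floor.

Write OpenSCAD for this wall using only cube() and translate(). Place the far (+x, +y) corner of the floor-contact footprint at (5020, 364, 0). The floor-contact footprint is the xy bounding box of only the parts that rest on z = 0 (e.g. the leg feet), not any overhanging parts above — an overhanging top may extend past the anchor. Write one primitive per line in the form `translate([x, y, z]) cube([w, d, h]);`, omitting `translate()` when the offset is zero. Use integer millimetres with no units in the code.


translate([328, 165, 0]) cube([4692, 199, 2540]);


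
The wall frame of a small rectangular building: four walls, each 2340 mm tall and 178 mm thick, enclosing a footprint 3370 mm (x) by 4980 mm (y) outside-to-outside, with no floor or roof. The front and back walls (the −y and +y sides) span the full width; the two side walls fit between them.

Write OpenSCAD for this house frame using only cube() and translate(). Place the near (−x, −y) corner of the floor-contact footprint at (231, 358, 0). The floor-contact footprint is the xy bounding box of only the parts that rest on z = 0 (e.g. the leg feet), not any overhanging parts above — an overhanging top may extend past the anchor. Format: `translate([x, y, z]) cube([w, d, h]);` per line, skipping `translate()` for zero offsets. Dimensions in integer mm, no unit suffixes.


translate([231, 358, 0]) cube([3370, 178, 2340]);
translate([231, 5160, 0]) cube([3370, 178, 2340]);
translate([231, 536, 0]) cube([178, 4624, 2340]);
translate([3423, 536, 0]) cube([178, 4624, 2340]);


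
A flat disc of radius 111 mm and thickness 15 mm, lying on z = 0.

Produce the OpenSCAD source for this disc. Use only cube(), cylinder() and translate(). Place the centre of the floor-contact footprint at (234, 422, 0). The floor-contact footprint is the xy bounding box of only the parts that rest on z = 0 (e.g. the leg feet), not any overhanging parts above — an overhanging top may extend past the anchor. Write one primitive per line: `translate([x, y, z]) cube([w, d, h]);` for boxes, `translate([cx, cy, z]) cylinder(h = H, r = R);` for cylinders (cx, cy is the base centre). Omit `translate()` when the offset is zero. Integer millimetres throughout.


translate([234, 422, 0]) cylinder(h = 15, r = 111);


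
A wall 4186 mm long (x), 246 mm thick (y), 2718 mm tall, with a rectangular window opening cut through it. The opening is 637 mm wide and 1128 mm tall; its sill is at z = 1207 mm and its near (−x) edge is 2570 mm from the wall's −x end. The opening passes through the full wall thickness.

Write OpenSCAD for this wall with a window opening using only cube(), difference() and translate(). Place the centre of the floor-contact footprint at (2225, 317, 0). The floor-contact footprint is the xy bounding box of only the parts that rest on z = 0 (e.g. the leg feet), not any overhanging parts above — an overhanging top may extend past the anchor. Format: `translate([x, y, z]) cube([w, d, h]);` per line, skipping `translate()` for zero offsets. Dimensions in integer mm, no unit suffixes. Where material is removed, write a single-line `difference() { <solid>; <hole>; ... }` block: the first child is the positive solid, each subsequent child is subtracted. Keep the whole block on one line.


difference() { translate([132, 194, 0]) cube([4186, 246, 2718]); translate([2702, 194, 1207]) cube([637, 246, 1128]); }


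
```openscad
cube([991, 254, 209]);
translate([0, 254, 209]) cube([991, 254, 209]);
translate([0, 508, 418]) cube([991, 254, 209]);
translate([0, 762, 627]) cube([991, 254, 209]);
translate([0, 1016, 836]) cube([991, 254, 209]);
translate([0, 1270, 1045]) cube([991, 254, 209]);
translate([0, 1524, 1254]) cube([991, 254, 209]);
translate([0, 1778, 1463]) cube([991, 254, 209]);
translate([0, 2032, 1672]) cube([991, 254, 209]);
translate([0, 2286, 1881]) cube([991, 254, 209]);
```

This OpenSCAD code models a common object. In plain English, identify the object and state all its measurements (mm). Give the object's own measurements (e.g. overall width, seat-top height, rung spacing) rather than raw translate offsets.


A straight staircase of 10 solid steps. Each step is 991 mm wide (x), 254 mm deep (y, the going) and 209 mm tall (the rise). The first step rests on the floor; each subsequent step sits one going further in +y and one rise higher in +z, directly behind and above the previous step with no overlap.


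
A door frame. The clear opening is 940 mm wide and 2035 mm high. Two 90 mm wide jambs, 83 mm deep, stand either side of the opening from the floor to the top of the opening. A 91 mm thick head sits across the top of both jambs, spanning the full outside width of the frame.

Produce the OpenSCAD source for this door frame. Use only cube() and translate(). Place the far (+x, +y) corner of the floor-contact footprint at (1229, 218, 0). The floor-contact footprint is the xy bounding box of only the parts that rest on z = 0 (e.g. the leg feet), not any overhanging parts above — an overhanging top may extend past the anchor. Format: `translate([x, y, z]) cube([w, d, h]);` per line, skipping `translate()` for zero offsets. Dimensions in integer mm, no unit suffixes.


translate([109, 135, 0]) cube([90, 83, 2035]);
translate([1139, 135, 0]) cube([90, 83, 2035]);
translate([109, 135, 2035]) cube([1120, 83, 91]);


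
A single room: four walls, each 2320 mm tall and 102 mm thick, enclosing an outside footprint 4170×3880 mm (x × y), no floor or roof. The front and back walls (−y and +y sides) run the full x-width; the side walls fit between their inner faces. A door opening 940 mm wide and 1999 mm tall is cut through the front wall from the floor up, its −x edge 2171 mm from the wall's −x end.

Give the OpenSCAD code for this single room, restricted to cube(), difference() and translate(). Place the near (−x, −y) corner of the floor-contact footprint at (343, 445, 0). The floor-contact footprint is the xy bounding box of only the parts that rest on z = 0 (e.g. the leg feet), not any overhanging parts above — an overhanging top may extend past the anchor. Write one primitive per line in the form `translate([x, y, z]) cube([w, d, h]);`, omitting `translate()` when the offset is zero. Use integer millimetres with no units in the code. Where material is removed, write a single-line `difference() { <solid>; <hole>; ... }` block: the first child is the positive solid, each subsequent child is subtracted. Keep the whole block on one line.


difference() { translate([343, 445, 0]) cube([4170, 102, 2320]); translate([2514, 445, 0]) cube([940, 102, 1999]); }
translate([343, 4223, 0]) cube([4170, 102, 2320]);
translate([343, 547, 0]) cube([102, 3676, 2320]);
translate([4411, 547, 0]) cube([102, 3676, 2320]);


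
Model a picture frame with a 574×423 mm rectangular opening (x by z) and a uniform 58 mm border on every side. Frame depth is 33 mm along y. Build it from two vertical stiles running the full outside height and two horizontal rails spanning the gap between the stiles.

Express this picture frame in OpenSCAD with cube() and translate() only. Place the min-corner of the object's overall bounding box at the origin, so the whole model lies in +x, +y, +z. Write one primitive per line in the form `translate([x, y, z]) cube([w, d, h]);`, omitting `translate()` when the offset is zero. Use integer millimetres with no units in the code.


cube([58, 33, 539]);
translate([632, 0, 0]) cube([58, 33, 539]);
translate([58, 0, 0]) cube([574, 33, 58]);
translate([58, 0, 481]) cube([574, 33, 58]);


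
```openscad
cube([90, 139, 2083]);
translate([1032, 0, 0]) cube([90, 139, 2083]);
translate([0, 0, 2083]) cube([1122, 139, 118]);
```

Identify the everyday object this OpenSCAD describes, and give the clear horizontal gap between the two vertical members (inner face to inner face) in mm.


A door frame. The clear opening width is 942 mm.

Two 2083 mm tall posts with a header on top — a door frame. The left jamb is 90 mm wide at x = 0; the right jamb starts at x = 1032. The clear opening is 1032 − 90 = 942 mm.


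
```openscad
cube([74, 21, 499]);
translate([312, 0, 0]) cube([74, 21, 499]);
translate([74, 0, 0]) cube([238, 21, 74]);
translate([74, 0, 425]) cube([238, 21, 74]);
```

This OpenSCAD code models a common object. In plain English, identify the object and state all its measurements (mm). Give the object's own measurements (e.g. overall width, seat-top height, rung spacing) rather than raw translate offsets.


A rectangular picture frame lying in the x–z plane (depth along y). The opening is 238 mm wide (x) by 351 mm tall (z), surrounded by a border 74 mm wide on all four sides. The frame is 21 mm deep and is made of two full-height vertical stiles with two horizontal rails fitted between them.


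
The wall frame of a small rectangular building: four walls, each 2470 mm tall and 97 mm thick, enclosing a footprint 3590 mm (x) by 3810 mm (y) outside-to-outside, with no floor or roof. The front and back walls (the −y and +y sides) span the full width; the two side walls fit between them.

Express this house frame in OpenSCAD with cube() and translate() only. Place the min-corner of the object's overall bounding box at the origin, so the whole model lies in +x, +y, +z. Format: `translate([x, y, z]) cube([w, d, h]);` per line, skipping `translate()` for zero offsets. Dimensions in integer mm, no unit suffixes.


cube([3590, 97, 2470]);
translate([0, 3713, 0]) cube([3590, 97, 2470]);
translate([0, 97, 0]) cube([97, 3616, 2470]);
translate([3493, 97, 0]) cube([97, 3616, 2470]);


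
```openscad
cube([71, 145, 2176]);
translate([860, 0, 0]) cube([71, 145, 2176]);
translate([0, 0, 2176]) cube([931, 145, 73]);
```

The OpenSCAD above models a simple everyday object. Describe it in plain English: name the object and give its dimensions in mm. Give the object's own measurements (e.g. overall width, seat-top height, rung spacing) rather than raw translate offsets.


A door frame. The clear opening is 789 mm wide and 2176 mm high. Two 71 mm wide jambs, 145 mm deep, stand either side of the opening from the floor to the top of the opening. A 73 mm thick head sits across the top of both jambs, spanning the full outside width of the frame.


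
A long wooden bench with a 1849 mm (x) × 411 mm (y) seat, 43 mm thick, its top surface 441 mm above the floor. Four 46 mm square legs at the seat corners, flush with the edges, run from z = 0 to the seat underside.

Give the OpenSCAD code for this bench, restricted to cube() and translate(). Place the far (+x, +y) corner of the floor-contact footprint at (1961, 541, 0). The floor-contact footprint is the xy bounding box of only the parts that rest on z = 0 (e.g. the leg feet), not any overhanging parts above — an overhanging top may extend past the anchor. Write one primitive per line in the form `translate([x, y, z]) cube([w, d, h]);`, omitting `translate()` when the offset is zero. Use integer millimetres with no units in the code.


// leg_h = 441 − 43 = 398
translate([112, 130, 398]) cube([1849, 411, 43]);
translate([112, 130, 0]) cube([46, 46, 398]);
translate([112, 495, 0]) cube([46, 46, 398]);
translate([1915, 130, 0]) cube([46, 46, 398]);
translate([1915, 495, 0]) cube([46, 46, 398]);


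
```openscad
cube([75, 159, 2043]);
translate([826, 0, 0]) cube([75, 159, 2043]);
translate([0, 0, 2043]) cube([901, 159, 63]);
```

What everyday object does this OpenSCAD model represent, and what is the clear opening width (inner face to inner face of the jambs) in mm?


A door frame. The clear opening width is 751 mm.

Two 2043 mm tall posts with a header on top — a door frame. The left jamb is 75 mm wide at x = 0; the right jamb starts at x = 826. The clear opening is 826 − 75 = 751 mm.


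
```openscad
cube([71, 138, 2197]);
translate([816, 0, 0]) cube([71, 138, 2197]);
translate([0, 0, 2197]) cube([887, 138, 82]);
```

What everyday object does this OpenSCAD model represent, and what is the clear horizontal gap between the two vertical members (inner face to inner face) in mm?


A door frame. The clear opening width is 745 mm.

Two 2197 mm tall posts with a header on top — a door frame. The left jamb is 71 mm wide at x = 0; the right jamb starts at x = 816. The clear opening is 816 − 71 = 745 mm.


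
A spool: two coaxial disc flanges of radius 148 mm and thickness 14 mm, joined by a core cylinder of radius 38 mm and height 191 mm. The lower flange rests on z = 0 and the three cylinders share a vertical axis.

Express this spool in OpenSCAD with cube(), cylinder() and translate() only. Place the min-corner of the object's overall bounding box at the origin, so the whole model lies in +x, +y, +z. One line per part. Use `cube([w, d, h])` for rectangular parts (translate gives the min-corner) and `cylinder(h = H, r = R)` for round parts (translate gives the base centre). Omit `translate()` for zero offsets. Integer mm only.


translate([148, 148, 0]) cylinder(h = 14, r = 148);
translate([148, 148, 14]) cylinder(h = 191, r = 38);
translate([148, 148, 205]) cylinder(h = 14, r = 148);


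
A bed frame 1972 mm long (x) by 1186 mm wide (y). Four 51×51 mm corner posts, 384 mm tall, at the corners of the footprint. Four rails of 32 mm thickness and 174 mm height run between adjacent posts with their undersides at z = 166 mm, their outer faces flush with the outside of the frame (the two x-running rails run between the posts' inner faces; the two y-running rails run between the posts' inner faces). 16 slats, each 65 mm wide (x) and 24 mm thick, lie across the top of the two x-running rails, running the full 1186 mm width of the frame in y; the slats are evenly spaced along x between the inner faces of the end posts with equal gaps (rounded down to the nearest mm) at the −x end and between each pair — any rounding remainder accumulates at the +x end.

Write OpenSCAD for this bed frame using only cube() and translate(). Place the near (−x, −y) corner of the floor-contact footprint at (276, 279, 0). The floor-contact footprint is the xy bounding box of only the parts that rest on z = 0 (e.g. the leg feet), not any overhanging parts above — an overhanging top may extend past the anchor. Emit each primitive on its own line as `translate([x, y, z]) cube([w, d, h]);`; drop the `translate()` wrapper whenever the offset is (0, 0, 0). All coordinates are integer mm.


// slat z = rail_z + rail_h = 166 + 174 = 340
// slat gap = ⌊(1870 − 16·65) / 17⌋ = 48
translate([276, 279, 0]) cube([51, 51, 384]);
translate([276, 1414, 0]) cube([51, 51, 384]);
translate([2197, 279, 0]) cube([51, 51, 384]);
translate([2197, 1414, 0]) cube([51, 51, 384]);
translate([327, 279, 166]) cube([1870, 32, 174]);
translate([327, 1433, 166]) cube([1870, 32, 174]);
translate([276, 330, 166]) cube([32, 1084, 174]);
translate([2216, 330, 166]) cube([32, 1084, 174]);
translate([375, 279, 340]) cube([65, 1186, 24]);
translate([488, 279, 340]) cube([65, 1186, 24]);
translate([601, 279, 340]) cube([65, 1186, 24]);
translate([714, 279, 340]) cube([65, 1186, 24]);
translate([827, 279, 340]) cube([65, 1186, 24]);
translate([940, 279, 340]) cube([65, 1186, 24]);
translate([1053, 279, 340]) cube([65, 1186, 24]);
translate([1166, 279, 340]) cube([65, 1186, 24]);
translate([1279, 279, 340]) cube([65, 1186, 24]);
translate([1392, 279, 340]) cube([65, 1186, 24]);
translate([1505, 279, 340]) cube([65, 1186, 24]);
translate([1618, 279, 340]) cube([65, 1186, 24]);
translate([1731, 279, 340]) cube([65, 1186, 24]);
translate([1844, 279, 340]) cube([65, 1186, 24]);
translate([1957, 279, 340]) cube([65, 1186, 24]);
translate([2070, 279, 340]) cube([65, 1186, 24]);


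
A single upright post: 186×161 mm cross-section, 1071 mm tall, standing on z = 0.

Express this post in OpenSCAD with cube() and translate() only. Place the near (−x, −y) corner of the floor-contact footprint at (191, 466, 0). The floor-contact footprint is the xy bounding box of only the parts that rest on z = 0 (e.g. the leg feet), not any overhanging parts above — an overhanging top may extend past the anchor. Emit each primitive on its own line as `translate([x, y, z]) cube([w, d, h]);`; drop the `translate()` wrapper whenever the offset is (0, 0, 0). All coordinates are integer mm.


translate([191, 466, 0]) cube([186, 161, 1071]);


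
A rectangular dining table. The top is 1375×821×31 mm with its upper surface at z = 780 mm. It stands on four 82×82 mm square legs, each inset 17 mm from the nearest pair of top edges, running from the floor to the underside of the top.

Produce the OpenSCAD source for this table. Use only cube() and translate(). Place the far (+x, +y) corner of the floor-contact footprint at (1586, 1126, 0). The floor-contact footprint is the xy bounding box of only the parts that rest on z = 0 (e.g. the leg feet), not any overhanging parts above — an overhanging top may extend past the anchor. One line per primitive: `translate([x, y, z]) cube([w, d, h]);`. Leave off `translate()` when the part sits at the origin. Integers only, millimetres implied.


translate([228, 322, 749]) cube([1375, 821, 31]);
translate([245, 339, 0]) cube([82, 82, 749]);
translate([1504, 339, 0]) cube([82, 82, 749]);
translate([245, 1044, 0]) cube([82, 82, 749]);
translate([1504, 1044, 0]) cube([82, 82, 749]);


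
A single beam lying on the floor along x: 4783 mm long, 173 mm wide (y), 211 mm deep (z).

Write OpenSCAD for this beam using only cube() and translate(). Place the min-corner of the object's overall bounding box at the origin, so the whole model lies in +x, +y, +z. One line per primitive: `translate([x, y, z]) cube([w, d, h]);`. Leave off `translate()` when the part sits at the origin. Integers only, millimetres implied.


cube([4783, 173, 211]);


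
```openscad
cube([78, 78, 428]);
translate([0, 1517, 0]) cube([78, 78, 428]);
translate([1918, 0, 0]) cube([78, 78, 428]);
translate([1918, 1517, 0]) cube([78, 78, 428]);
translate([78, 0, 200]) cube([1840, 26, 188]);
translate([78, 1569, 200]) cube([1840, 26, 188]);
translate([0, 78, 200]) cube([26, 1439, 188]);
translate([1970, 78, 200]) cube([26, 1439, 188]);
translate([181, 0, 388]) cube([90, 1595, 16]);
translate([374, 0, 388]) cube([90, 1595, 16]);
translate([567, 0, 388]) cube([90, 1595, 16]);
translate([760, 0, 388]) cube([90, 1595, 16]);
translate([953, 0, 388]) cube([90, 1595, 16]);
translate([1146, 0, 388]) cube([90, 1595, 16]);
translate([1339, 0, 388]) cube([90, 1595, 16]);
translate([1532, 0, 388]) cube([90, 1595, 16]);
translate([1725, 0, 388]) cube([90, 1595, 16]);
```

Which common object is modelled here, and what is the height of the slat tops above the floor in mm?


A bed frame. The slat-top height is 404 mm.

Four posts, four rails, and a row of slats — a bed frame. Slats sit on the rails at z = 200 + 188 = 388; with slat thickness 16, the top is 404 mm.


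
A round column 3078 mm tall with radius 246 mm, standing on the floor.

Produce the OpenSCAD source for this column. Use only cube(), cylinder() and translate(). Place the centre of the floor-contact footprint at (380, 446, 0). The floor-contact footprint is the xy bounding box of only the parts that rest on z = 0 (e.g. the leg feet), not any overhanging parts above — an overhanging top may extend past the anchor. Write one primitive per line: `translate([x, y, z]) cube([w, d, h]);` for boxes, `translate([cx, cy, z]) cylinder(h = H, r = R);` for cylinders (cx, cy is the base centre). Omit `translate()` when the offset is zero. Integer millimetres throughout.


translate([380, 446, 0]) cylinder(h = 3078, r = 246);


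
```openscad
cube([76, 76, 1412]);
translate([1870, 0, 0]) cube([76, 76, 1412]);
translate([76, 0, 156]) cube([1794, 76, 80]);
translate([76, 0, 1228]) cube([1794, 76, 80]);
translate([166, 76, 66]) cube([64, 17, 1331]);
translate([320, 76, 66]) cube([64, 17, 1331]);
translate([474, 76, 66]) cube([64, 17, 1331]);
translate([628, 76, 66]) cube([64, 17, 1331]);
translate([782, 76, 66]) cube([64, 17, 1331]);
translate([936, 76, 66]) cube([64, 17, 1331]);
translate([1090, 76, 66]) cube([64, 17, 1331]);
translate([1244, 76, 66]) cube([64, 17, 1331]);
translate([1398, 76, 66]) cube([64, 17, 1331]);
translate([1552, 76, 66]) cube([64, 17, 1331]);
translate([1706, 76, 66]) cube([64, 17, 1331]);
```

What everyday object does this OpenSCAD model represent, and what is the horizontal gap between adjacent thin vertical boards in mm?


A fence section. The picket gap is 90 mm.

Two posts, two rails, 11 pickets — a fence section. Span 1794 mm holds 11 pickets of 64 mm with 12 equal gaps: ⌊(1794 − 11·64) / 12⌋ = 90 mm.


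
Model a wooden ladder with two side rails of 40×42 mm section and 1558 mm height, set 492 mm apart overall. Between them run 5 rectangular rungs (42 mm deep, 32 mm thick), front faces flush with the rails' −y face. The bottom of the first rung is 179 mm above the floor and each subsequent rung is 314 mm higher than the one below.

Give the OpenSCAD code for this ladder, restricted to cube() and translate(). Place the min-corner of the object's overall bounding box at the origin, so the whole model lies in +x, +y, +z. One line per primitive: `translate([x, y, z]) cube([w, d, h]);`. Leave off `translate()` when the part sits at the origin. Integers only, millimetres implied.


cube([40, 42, 1558]);
translate([452, 0, 0]) cube([40, 42, 1558]);
translate([40, 0, 179]) cube([412, 42, 32]);
translate([40, 0, 493]) cube([412, 42, 32]);
translate([40, 0, 807]) cube([412, 42, 32]);
translate([40, 0, 1121]) cube([412, 42, 32]);
translate([40, 0, 1435]) cube([412, 42, 32]);


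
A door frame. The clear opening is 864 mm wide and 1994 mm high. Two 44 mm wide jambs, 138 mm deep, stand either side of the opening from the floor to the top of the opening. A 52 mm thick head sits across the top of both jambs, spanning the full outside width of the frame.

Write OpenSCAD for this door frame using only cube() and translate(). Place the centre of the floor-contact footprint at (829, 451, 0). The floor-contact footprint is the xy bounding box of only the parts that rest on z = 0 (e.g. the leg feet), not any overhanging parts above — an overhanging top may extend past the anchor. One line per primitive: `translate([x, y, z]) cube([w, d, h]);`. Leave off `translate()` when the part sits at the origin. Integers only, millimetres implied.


translate([353, 382, 0]) cube([44, 138, 1994]);
translate([1261, 382, 0]) cube([44, 138, 1994]);
translate([353, 382, 1994]) cube([952, 138, 52]);


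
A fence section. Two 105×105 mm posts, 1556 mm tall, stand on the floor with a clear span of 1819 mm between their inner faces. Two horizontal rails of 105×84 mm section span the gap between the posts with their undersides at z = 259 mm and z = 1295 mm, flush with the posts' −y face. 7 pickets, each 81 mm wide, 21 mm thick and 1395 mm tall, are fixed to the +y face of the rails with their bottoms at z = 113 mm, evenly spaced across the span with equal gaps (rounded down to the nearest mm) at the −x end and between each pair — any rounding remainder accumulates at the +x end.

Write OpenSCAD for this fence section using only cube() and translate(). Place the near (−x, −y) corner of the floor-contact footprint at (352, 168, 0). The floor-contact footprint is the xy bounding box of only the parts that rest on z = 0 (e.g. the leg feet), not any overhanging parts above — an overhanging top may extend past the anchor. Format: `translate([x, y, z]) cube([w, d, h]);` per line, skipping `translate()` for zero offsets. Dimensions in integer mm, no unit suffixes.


translate([352, 168, 0]) cube([105, 105, 1556]);
translate([2276, 168, 0]) cube([105, 105, 1556]);
translate([457, 168, 259]) cube([1819, 105, 84]);
translate([457, 168, 1295]) cube([1819, 105, 84]);
translate([613, 273, 113]) cube([81, 21, 1395]);
translate([850, 273, 113]) cube([81, 21, 1395]);
translate([1087, 273, 113]) cube([81, 21, 1395]);
translate([1324, 273, 113]) cube([81, 21, 1395]);
translate([1561, 273, 113]) cube([81, 21, 1395]);
translate([1798, 273, 113]) cube([81, 21, 1395]);
translate([2035, 273, 113]) cube([81, 21, 1395]);


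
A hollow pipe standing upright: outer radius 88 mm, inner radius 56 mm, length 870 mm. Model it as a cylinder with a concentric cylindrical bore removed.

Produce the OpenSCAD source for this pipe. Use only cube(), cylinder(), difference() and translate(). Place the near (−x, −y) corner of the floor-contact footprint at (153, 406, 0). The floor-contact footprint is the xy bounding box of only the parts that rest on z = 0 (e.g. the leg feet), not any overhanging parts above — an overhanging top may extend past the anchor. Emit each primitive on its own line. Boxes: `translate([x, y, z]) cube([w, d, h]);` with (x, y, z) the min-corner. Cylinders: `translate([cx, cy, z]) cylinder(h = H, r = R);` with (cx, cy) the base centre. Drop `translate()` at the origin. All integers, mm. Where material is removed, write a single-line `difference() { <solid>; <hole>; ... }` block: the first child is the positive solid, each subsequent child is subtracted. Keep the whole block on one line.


difference() { translate([241, 494, 0]) cylinder(h = 870, r = 88); translate([241, 494, 0]) cylinder(h = 870, r = 56); }


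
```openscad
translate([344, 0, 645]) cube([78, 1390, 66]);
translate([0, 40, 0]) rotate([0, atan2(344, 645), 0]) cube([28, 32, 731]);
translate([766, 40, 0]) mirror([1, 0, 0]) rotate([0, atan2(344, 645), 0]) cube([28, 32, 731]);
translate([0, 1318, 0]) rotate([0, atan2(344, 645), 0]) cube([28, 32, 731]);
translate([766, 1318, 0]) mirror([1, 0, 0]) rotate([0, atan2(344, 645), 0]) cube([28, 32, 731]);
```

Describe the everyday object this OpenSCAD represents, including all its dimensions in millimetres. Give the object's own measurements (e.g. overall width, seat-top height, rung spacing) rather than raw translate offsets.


A sawhorse. A 78×1390×66 mm beam (x, y, z) sits on two A-frame leg pairs. Each pair is two raked legs of 28×32 mm section (32 mm along y) splaying symmetrically in x. Each leg rises 645 mm vertically over 344 mm of horizontal reach and is 731 mm long along its own axis. Every leg's outer bottom edge rests on the floor and its outer top edge meets a bottom edge of the beam — the left legs (tilting toward +x) meet the beam's −x bottom edge, the right legs (their mirror images, tilting toward −x) meet its +x bottom edge — so the leg tops tuck under the beam, the beam's underside is 645 mm above the floor, and the feet are 766 mm apart outside-to-outside with the beam centred between them. The two leg pairs are set in 40 mm from either end of the beam.


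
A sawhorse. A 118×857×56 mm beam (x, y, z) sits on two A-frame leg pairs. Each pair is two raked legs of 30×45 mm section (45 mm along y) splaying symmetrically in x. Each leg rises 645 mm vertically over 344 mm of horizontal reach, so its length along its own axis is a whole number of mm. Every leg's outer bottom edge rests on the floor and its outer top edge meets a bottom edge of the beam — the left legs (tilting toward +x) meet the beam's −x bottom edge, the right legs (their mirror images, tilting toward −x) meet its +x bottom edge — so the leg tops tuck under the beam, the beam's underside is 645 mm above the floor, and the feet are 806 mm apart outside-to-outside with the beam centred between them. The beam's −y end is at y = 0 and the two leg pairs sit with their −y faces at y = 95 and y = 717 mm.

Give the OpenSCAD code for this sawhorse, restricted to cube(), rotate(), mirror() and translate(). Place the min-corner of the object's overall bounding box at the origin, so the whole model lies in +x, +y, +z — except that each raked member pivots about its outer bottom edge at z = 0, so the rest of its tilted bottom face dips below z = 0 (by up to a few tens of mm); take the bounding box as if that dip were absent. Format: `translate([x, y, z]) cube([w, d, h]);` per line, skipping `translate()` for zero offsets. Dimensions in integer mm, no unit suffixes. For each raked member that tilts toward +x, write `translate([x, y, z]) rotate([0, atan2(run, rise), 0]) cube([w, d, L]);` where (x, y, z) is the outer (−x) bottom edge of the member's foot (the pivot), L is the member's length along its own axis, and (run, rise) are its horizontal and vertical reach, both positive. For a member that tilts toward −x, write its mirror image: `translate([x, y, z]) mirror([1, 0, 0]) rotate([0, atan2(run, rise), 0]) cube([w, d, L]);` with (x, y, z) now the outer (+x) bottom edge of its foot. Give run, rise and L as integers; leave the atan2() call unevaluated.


translate([344, 0, 645]) cube([118, 857, 56]);
translate([0, 95, 0]) rotate([0, atan2(344, 645), 0]) cube([30, 45, 731]);
translate([806, 95, 0]) mirror([1, 0, 0]) rotate([0, atan2(344, 645), 0]) cube([30, 45, 731]);
translate([0, 717, 0]) rotate([0, atan2(344, 645), 0]) cube([30, 45, 731]);
translate([806, 717, 0]) mirror([1, 0, 0]) rotate([0, atan2(344, 645), 0]) cube([30, 45, 731]);


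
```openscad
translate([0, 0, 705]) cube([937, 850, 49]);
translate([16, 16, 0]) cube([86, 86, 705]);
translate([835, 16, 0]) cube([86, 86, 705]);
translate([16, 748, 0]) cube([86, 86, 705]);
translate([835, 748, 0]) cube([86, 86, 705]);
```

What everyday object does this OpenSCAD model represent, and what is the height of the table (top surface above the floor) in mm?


A table. The table height is 754 mm.

A 937×850×49 slab sits at z = 705 on four 86 mm square posts — a table. The top surface is at 705 + 49 = 754 mm.


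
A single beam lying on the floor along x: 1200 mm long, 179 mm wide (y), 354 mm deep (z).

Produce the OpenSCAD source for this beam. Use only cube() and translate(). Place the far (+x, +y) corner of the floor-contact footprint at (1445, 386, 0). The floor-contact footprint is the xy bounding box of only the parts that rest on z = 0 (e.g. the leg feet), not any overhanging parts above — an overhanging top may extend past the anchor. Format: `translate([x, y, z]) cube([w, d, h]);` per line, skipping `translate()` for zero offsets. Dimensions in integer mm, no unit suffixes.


translate([245, 207, 0]) cube([1200, 179, 354]);


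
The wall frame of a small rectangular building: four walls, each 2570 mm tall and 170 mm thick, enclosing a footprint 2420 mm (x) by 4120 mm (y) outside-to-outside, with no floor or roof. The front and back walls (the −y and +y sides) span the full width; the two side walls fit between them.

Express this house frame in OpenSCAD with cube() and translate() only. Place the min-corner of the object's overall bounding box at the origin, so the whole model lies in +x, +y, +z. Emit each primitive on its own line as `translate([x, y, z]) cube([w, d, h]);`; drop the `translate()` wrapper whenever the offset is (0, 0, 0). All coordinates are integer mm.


cube([2420, 170, 2570]);
translate([0, 3950, 0]) cube([2420, 170, 2570]);
translate([0, 170, 0]) cube([170, 3780, 2570]);
translate([2250, 170, 0]) cube([170, 3780, 2570]);


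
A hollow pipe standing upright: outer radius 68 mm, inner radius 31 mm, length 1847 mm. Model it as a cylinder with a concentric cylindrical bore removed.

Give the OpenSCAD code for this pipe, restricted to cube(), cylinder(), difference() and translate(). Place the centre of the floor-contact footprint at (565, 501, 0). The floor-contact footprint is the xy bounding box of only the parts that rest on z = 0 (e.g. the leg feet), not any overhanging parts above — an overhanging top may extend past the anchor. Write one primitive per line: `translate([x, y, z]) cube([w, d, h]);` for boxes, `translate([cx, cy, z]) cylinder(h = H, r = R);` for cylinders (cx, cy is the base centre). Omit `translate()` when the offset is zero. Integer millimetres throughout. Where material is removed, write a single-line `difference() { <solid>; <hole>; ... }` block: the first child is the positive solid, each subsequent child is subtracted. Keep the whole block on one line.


difference() { translate([565, 501, 0]) cylinder(h = 1847, r = 68); translate([565, 501, 0]) cylinder(h = 1847, r = 31); }
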